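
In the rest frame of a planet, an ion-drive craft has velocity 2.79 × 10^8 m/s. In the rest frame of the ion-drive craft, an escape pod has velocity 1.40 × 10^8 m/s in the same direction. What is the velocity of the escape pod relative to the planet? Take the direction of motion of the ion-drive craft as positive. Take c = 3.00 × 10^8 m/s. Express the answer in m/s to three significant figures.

2.92 × 10^8 m/s

In units of c (dividing by 3.00 × 10^8 m/s): v = 0.930, u' = 0.467.
u = (u' + v)/(1 + u'v/c²):
u = (0.467 + 0.930) / (1 + 0.467·0.930) = 1.3967/1.4340 = 0.9740
Converting back: u = 0.9740 × 3.00 × 10^8 m/s.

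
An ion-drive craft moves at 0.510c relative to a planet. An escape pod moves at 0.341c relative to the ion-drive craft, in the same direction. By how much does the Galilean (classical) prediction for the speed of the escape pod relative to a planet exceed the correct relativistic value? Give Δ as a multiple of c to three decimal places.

Δ = 0.126c

Galilean: u_cl = 0.341 + 0.510 = 0.8510.
Relativistic: u_rel = (0.341 + 0.510) / (1 + 0.341·0.510) = 0.8510/1.1739 = 0.7249.
Δ = 0.8510 − 0.7249 = 0.1261.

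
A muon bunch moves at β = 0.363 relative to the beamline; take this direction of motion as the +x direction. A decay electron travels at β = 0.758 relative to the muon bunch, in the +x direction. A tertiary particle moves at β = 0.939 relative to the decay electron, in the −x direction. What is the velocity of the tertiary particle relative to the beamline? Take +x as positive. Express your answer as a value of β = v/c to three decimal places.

β = -0.343

Apply u = (u' + v)/(1 + u'v/c²) successively, working outward toward the beamline.
Start: velocity of the muon bunch relative to the beamline = 0.3630c.
Compose with the decay electron (u' = 0.758 in the muon bunch frame): u_1 = (0.758 + 0.363) / (1 + 0.758·0.363) = 1.1210/1.2752 = 0.8791.
Compose with the tertiary particle (u' = -0.939 in the decay electron frame): u_2 = (-0.939 + 0.879) / (1 + (-0.939)·0.879) = -0.0599/0.1745 = -0.3432.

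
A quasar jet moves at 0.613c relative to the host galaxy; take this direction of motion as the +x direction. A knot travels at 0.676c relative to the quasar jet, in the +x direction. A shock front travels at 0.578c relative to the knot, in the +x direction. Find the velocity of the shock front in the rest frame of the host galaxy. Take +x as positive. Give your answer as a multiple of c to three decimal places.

Apply u = (u' + v)/(1 + u'v/c²) successively, working outward toward the host galaxy.
Start: velocity of the quasar jet relative to the host galaxy = 0.6130c.
Compose with the knot (u' = 0.676 in the quasar jet frame): u_1 = (0.676 + 0.613) / (1 + 0.676·0.613) = 1.2890/1.4144 = 0.9113.
Compose with the shock front (u' = 0.578 in the knot frame): u_2 = (0.578 + 0.911) / (1 + 0.578·0.911) = 1.4893/1.5268 = 0.9755.

0.975c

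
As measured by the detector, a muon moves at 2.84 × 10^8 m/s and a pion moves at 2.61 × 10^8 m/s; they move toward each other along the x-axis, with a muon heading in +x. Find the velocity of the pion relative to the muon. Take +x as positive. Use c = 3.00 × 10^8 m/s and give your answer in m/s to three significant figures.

β_A = 0.947, β_B = -0.870 (dividing each by c = 3.00 × 10^8 m/s).
Transform to A's frame with the inverse velocity-addition law: u' = (u − v)/(1 − uv/c²), taking u = β_B and v = β_A.
u' = (-0.870 − 0.947) / (1 − (0.947)(-0.870)) = -1.8167/1.8236 = -0.9962.
u' = -0.9962 × 3.00 × 10^8 m/s.

-2.99 × 10^8 m/s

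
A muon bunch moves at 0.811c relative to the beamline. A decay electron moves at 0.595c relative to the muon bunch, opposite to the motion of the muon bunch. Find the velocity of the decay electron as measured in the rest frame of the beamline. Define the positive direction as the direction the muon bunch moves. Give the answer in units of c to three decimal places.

With v = 0.811 and u' = -0.595 (in units of c),
u = (u' + v)/(1 + u'v/c²):
u = (-0.595 + 0.811) / (1 + (-0.595)·0.811) = 0.2160/0.5175 = 0.4174

+0.417c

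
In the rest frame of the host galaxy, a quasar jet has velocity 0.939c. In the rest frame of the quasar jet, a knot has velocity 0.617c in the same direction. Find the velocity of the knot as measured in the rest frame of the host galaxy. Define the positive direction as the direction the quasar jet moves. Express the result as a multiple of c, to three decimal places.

With v = 0.939 and u' = 0.617 (in units of c),
u = (u' + v)/(1 + u'v/c²):
u = (0.617 + 0.939) / (1 + 0.617·0.939) = 1.5560/1.5794 = 0.9852
(Galilean addition would give +1.556c, exceeding c.)

0.985c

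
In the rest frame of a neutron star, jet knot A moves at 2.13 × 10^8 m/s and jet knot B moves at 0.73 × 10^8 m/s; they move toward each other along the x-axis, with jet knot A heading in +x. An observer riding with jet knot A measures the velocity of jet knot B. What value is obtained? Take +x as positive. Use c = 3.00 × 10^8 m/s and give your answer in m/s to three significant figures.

β_A = 0.710, β_B = -0.243 (dividing each by c = 3.00 × 10^8 m/s).
Transform to A's frame with the inverse velocity-addition law: u' = (u − v)/(1 − uv/c²), taking u = β_B and v = β_A.
u' = (-0.243 − 0.710) / (1 − (0.710)(-0.243)) = -0.9533/1.1728 = -0.8129.
u' = -0.8129 × 3.00 × 10^8 m/s.

-2.44 × 10^8 m/s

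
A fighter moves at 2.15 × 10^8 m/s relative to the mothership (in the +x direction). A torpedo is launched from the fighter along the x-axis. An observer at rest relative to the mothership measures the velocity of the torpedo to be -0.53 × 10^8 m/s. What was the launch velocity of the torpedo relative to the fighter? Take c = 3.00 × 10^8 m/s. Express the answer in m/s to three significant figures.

-2.38 × 10^8 m/s

v = 0.717c, u = -0.177c.
Invert the composition law: u' = (u − v)/(1 − uv/c²).
u' = (-0.177 − 0.717) / (1 − (-0.177)(0.717)) = -0.8933/1.1266 = -0.7929.
u' = -0.7929 × 3.00 × 10^8 m/s.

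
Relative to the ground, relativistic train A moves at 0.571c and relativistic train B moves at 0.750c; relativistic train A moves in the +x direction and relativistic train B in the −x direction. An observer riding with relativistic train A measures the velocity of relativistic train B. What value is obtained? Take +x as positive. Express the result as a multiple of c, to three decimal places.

-0.925c

β_A = 0.571, β_B = -0.750.
Transform to A's frame with the inverse velocity-addition law: u' = (u − v)/(1 − uv/c²), taking u = β_B and v = β_A.
u' = (-0.750 − 0.571) / (1 − (0.571)(-0.750)) = -1.3210/1.4283 = -0.9249.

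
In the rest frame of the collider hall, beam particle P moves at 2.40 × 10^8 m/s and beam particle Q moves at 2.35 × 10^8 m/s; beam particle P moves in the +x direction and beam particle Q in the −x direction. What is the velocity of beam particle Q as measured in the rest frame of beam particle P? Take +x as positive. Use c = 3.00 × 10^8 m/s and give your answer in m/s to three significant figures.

β_A = 0.800, β_B = -0.783 (dividing each by c = 3.00 × 10^8 m/s).
Transform to A's frame with the inverse velocity-addition law: u' = (u − v)/(1 − uv/c²), taking u = β_B and v = β_A.
u' = (-0.783 − 0.800) / (1 − (0.800)(-0.783)) = -1.5833/1.6267 = -0.9734.
u' = -0.9734 × 3.00 × 10^8 m/s.

-2.92 × 10^8 m/s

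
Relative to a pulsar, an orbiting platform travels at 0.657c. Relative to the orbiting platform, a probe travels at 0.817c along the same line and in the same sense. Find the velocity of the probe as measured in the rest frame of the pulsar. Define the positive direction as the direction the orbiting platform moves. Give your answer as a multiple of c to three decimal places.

0.959c

With v = 0.657 and u' = 0.817 (in units of c),
u = (u' + v)/(1 + u'v/c²):
u = (0.817 + 0.657) / (1 + 0.817·0.657) = 1.4740/1.5368 = 0.9592
(Galilean addition would give +1.474c, exceeding c.)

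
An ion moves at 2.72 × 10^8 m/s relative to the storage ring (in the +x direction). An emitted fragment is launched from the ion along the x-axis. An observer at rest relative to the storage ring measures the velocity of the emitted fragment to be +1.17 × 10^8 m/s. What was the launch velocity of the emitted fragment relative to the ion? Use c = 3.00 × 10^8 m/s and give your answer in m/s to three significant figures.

v = 0.907c, u = 0.390c.
Invert the composition law: u' = (u − v)/(1 − uv/c²).
u' = (0.390 − 0.907) / (1 − (0.390)(0.907)) = -0.5167/0.6464 = -0.7993.
u' = -0.7993 × 3.00 × 10^8 m/s.

-2.40 × 10^8 m/s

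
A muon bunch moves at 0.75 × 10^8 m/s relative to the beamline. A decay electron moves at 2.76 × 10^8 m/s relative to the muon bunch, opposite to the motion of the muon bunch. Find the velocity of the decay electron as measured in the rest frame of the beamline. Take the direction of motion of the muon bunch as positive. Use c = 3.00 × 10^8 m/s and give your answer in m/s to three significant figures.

In units of c (dividing by 3.00 × 10^8 m/s): v = 0.250, u' = -0.920.
u = (u' + v)/(1 + u'v/c²):
u = (-0.920 + 0.250) / (1 + (-0.920)·0.250) = -0.6700/0.7700 = -0.8701
Converting back: u = -0.8701 × 3.00 × 10^8 m/s.

-2.61 × 10^8 m/s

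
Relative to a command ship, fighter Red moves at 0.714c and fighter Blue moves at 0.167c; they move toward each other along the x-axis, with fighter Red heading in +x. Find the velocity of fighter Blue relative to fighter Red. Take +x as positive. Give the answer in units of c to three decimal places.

β_A = 0.714, β_B = -0.167.
Transform to A's frame with the inverse velocity-addition law: u' = (u − v)/(1 − uv/c²), taking u = β_B and v = β_A.
u' = (-0.167 − 0.714) / (1 − (0.714)(-0.167)) = -0.8810/1.1192 = -0.7871.

-0.787c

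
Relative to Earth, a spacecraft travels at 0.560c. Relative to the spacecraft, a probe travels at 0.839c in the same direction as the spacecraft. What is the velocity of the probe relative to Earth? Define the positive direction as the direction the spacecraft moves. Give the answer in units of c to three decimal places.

0.952c

With v = 0.560 and u' = 0.839 (in units of c),
u = (u' + v)/(1 + u'v/c²):
u = (0.839 + 0.560) / (1 + 0.839·0.560) = 1.3990/1.4698 = 0.9518
(Galilean addition would give +1.399c, exceeding c.)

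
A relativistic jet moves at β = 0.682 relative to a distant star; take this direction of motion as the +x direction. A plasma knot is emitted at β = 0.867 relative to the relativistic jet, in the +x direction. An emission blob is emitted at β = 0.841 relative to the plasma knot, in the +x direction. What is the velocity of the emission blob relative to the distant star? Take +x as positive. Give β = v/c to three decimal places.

β = 0.998

Apply u = (u' + v)/(1 + u'v/c²) successively, working outward toward the distant star.
Start: velocity of the relativistic jet relative to the distant star = 0.6820c.
Compose with the plasma knot (u' = 0.867 in the relativistic jet frame): u_1 = (0.867 + 0.682) / (1 + 0.867·0.682) = 1.5490/1.5913 = 0.9734.
Compose with the emission blob (u' = 0.841 in the plasma knot frame): u_2 = (0.841 + 0.973) / (1 + 0.841·0.973) = 1.8144/1.8186 = 0.9977.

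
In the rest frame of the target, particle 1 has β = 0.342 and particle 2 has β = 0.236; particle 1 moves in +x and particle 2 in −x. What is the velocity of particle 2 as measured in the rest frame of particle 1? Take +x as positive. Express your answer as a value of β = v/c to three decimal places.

β = -0.535

β_A = 0.342, β_B = -0.236.
Transform to A's frame with the inverse velocity-addition law: u' = (u − v)/(1 − uv/c²), taking u = β_B and v = β_A.
u' = (-0.236 − 0.342) / (1 − (0.342)(-0.236)) = -0.5780/1.0807 = -0.5348.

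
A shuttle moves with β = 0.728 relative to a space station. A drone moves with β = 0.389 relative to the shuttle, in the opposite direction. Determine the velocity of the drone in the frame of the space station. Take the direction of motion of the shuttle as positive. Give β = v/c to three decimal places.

β = +0.473

With v = 0.728 and u' = -0.389 (in units of c),
u = (u' + v)/(1 + u'v/c²):
u = (-0.389 + 0.728) / (1 + (-0.389)·0.728) = 0.3390/0.7168 = 0.4729
(Galilean addition would give +0.339c.)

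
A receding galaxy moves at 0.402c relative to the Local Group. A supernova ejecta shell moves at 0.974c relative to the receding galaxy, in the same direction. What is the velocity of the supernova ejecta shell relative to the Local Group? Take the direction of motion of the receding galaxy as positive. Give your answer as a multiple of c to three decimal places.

With v = 0.402 and u' = 0.974 (in units of c),
u = (u' + v)/(1 + u'v/c²):
u = (0.974 + 0.402) / (1 + 0.974·0.402) = 1.3760/1.3915 = 0.9888
(Galilean addition would give +1.376c, exceeding c.)

0.989c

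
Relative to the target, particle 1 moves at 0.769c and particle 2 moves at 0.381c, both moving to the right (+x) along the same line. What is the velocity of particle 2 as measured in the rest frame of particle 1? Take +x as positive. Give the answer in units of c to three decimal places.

-0.549c

β_A = 0.769, β_B = 0.381.
Transform to A's frame with the inverse velocity-addition law: u' = (u − v)/(1 − uv/c²), taking u = β_B and v = β_A.
u' = (0.381 − 0.769) / (1 − (0.769)(0.381)) = -0.3880/0.7070 = -0.5488.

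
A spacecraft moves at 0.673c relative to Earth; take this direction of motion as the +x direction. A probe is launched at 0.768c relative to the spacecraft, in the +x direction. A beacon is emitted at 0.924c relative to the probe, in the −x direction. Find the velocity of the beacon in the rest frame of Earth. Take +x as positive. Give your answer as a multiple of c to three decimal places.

Apply u = (u' + v)/(1 + u'v/c²) successively, working outward toward Earth.
Start: velocity of the spacecraft relative to Earth = 0.6730c.
Compose with the probe (u' = 0.768 in the spacecraft frame): u_1 = (0.768 + 0.673) / (1 + 0.768·0.673) = 1.4410/1.5169 = 0.9500.
Compose with the beacon (u' = -0.924 in the probe frame): u_2 = (-0.924 + 0.950) / (1 + (-0.924)·0.950) = 0.0260/0.1222 = 0.2126.

+0.213c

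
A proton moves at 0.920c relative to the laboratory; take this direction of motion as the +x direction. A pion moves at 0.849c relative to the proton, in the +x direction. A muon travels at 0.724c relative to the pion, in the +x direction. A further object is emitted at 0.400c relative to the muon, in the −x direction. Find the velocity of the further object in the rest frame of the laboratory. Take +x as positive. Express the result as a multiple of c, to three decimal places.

Apply u = (u' + v)/(1 + u'v/c²) successively, working outward toward the laboratory.
Start: velocity of the proton relative to the laboratory = 0.9200c.
Compose with the pion (u' = 0.849 in the proton frame): u_1 = (0.849 + 0.920) / (1 + 0.849·0.920) = 1.7690/1.7811 = 0.9932.
Compose with the muon (u' = 0.724 in the pion frame): u_2 = (0.724 + 0.993) / (1 + 0.724·0.993) = 1.7172/1.7191 = 0.9989.
Compose with the further object (u' = -0.400 in the muon frame): u_3 = (-0.400 + 0.999) / (1 + (-0.400)·0.999) = 0.5989/0.6004 = 0.9975.

+0.997c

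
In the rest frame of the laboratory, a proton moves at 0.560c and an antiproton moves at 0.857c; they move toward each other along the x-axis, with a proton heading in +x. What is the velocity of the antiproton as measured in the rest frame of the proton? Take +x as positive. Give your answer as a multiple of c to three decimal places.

β_A = 0.560, β_B = -0.857.
Transform to A's frame with the inverse velocity-addition law: u' = (u − v)/(1 − uv/c²), taking u = β_B and v = β_A.
u' = (-0.857 − 0.560) / (1 − (0.560)(-0.857)) = -1.4170/1.4799 = -0.9575.

-0.957c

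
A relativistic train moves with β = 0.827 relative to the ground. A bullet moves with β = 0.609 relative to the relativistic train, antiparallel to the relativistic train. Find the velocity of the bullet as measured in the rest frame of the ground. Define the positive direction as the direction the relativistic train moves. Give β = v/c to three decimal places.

With v = 0.827 and u' = -0.609 (in units of c),
u = (u' + v)/(1 + u'v/c²):
u = (-0.609 + 0.827) / (1 + (-0.609)·0.827) = 0.2180/0.4964 = 0.4392

β = +0.439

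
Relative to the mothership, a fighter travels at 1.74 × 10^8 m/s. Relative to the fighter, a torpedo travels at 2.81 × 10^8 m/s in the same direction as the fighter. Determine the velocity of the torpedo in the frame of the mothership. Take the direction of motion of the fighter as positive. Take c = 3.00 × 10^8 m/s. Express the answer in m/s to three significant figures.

2.95 × 10^8 m/s

In units of c (dividing by 3.00 × 10^8 m/s): v = 0.580, u' = 0.937.
u = (u' + v)/(1 + u'v/c²):
u = (0.937 + 0.580) / (1 + 0.937·0.580) = 1.5167/1.5433 = 0.9828
(Galilean addition would give +1.517c, exceeding c.)
Converting back: u = 0.9828 × 3.00 × 10^8 m/s.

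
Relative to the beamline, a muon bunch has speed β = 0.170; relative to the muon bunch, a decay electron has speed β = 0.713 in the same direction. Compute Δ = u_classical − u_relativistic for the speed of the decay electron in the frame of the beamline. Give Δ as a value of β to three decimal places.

Δ = 0.095

Galilean: u_cl = 0.713 + 0.170 = 0.8830.
Relativistic: u_rel = (0.713 + 0.170) / (1 + 0.713·0.170) = 0.8830/1.1212 = 0.7875.
Δ = 0.8830 − 0.7875 = 0.0955.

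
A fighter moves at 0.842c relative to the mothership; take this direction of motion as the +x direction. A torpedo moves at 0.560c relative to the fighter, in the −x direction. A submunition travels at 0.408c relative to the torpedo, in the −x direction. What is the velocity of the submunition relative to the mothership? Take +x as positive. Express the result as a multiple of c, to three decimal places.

+0.161c

Apply u = (u' + v)/(1 + u'v/c²) successively, working outward toward the mothership.
Start: velocity of the fighter relative to the mothership = 0.8420c.
Compose with the torpedo (u' = -0.560 in the fighter frame): u_1 = (-0.560 + 0.842) / (1 + (-0.560)·0.842) = 0.2820/0.5285 = 0.5336.
Compose with the submunition (u' = -0.408 in the torpedo frame): u_2 = (-0.408 + 0.534) / (1 + (-0.408)·0.534) = 0.1256/0.7823 = 0.1606.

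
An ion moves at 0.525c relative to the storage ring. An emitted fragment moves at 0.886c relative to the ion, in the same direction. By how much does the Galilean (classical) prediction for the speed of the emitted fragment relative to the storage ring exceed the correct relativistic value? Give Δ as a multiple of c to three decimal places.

Galilean: u_cl = 0.886 + 0.525 = 1.4110.
Relativistic: u_rel = (0.886 + 0.525) / (1 + 0.886·0.525) = 1.4110/1.4651 = 0.9630.
Δ = 1.4110 − 0.9630 = 0.4480.
(The classical prediction exceeds c; the relativistic result does not.)

Δ = 0.448c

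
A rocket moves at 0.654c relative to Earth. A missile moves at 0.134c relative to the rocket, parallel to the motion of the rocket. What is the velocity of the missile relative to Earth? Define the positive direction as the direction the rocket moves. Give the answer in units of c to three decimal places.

With v = 0.654 and u' = 0.134 (in units of c),
u = (u' + v)/(1 + u'v/c²):
u = (0.134 + 0.654) / (1 + 0.134·0.654) = 0.7880/1.0876 = 0.7245
(Galilean addition would give +0.788c.)

0.725c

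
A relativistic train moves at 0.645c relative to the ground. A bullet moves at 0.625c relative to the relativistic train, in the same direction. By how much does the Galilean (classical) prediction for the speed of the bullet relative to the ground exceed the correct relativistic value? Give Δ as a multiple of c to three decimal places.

Galilean: u_cl = 0.625 + 0.645 = 1.2700.
Relativistic: u_rel = (0.625 + 0.645) / (1 + 0.625·0.645) = 1.2700/1.4031 = 0.9051.
Δ = 1.2700 − 0.9051 = 0.3649.
(The classical prediction exceeds c; the relativistic result does not.)

Δ = 0.365c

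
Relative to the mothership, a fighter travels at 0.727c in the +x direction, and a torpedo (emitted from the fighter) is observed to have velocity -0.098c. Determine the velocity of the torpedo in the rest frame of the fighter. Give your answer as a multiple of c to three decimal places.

-0.770c

Invert the composition law: u' = (u − v)/(1 − uv/c²).
u' = (-0.098 − 0.727) / (1 − (-0.098)(0.727)) = -0.8250/1.0712 = -0.7701.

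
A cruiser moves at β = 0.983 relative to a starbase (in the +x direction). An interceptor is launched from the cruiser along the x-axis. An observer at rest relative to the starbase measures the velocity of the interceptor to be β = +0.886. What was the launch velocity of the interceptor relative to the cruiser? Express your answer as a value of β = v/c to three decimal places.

Invert the composition law: u' = (u − v)/(1 − uv/c²).
u' = (0.886 − 0.983) / (1 − (0.886)(0.983)) = -0.0970/0.1291 = -0.7516.

β = -0.752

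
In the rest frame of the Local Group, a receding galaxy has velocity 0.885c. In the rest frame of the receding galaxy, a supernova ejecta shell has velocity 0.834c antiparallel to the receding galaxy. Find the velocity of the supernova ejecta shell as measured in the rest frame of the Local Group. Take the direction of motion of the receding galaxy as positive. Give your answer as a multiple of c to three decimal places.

+0.195c

With v = 0.885 and u' = -0.834 (in units of c),
u = (u' + v)/(1 + u'v/c²):
u = (-0.834 + 0.885) / (1 + (-0.834)·0.885) = 0.0510/0.2619 = 0.1947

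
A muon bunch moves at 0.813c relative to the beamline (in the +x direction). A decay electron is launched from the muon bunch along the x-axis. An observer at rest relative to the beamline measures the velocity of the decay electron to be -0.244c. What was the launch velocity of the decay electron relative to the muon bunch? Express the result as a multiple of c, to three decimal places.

-0.882c

Invert the composition law: u' = (u − v)/(1 − uv/c²).
u' = (-0.244 − 0.813) / (1 − (-0.244)(0.813)) = -1.0570/1.1984 = -0.8820.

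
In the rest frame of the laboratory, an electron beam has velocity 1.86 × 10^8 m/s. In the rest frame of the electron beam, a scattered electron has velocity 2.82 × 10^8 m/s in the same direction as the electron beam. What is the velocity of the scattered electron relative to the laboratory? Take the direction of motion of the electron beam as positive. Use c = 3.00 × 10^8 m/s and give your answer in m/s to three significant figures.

2.96 × 10^8 m/s

In units of c (dividing by 3.00 × 10^8 m/s): v = 0.620, u' = 0.940.
u = (u' + v)/(1 + u'v/c²):
u = (0.940 + 0.620) / (1 + 0.940·0.620) = 1.5600/1.5828 = 0.9856
Converting back: u = 0.9856 × 3.00 × 10^8 m/s.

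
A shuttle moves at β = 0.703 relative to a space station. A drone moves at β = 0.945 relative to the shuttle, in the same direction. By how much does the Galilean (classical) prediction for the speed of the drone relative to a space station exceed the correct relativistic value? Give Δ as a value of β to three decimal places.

Galilean: u_cl = 0.945 + 0.703 = 1.6480.
Relativistic: u_rel = (0.945 + 0.703) / (1 + 0.945·0.703) = 1.6480/1.6643 = 0.9902.
Δ = 1.6480 − 0.9902 = 0.6578.
(The classical prediction exceeds c; the relativistic result does not.)

Δ = 0.658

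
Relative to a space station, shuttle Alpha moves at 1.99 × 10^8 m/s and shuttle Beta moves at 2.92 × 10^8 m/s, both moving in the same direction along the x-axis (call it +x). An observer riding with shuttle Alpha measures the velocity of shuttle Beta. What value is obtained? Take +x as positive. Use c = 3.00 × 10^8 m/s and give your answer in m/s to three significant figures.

β_A = 0.663, β_B = 0.973 (dividing each by c = 3.00 × 10^8 m/s).
Transform to A's frame with the inverse velocity-addition law: u' = (u − v)/(1 − uv/c²), taking u = β_B and v = β_A.
u' = (0.973 − 0.663) / (1 − (0.663)(0.973)) = 0.3100/0.3544 = 0.8748.
u' = 0.8748 × 3.00 × 10^8 m/s.

+2.62 × 10^8 m/s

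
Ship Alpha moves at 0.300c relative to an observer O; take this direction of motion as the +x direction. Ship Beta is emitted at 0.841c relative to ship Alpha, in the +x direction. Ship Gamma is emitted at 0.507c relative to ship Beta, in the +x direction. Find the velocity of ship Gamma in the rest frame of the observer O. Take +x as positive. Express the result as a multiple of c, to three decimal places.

Apply u = (u' + v)/(1 + u'v/c²) successively, working outward toward the observer O.
Start: velocity of ship Alpha relative to the observer O = 0.3000c.
Compose with ship Beta (u' = 0.841 in ship Alpha frame): u_1 = (0.841 + 0.300) / (1 + 0.841·0.300) = 1.1410/1.2523 = 0.9111.
Compose with ship Gamma (u' = 0.507 in ship Beta frame): u_2 = (0.507 + 0.911) / (1 + 0.507·0.911) = 1.4181/1.4619 = 0.9700.

0.970c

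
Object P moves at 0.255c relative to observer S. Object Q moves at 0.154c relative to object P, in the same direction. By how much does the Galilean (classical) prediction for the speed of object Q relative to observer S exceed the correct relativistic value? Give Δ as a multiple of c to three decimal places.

Δ = 0.015c

Galilean: u_cl = 0.154 + 0.255 = 0.4090.
Relativistic: u_rel = (0.154 + 0.255) / (1 + 0.154·0.255) = 0.4090/1.0393 = 0.3935.
Δ = 0.4090 − 0.3935 = 0.0155.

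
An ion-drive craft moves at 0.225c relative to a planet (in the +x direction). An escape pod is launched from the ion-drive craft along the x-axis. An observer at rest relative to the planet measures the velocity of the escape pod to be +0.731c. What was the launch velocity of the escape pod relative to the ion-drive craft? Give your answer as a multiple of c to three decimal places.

+0.606c

Invert the composition law: u' = (u − v)/(1 − uv/c²).
u' = (0.731 − 0.225) / (1 − (0.731)(0.225)) = 0.5060/0.8355 = 0.6056.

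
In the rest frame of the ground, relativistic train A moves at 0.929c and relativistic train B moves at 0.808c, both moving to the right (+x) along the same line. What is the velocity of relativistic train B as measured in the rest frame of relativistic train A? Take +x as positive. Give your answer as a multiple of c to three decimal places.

β_A = 0.929, β_B = 0.808.
Transform to A's frame with the inverse velocity-addition law: u' = (u − v)/(1 − uv/c²), taking u = β_B and v = β_A.
u' = (0.808 − 0.929) / (1 − (0.929)(0.808)) = -0.1210/0.2494 = -0.4852.

-0.485c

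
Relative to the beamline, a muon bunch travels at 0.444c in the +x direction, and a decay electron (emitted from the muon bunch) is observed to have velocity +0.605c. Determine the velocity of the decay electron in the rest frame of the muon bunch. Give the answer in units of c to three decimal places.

Invert the composition law: u' = (u − v)/(1 − uv/c²).
u' = (0.605 − 0.444) / (1 − (0.605)(0.444)) = 0.1610/0.7314 = 0.2201.

+0.220c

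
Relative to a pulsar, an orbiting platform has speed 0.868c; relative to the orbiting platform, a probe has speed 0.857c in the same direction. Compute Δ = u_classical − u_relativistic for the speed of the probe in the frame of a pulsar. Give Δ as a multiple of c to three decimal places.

Galilean: u_cl = 0.857 + 0.868 = 1.7250.
Relativistic: u_rel = (0.857 + 0.868) / (1 + 0.857·0.868) = 1.7250/1.7439 = 0.9892.
Δ = 1.7250 − 0.9892 = 0.7358.
(The classical prediction exceeds c; the relativistic result does not.)

Δ = 0.736c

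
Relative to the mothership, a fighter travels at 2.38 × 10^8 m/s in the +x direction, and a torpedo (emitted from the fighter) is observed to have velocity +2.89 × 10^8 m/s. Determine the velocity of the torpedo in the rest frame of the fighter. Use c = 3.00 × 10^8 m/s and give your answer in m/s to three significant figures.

v = 0.793c, u = 0.963c.
Invert the composition law: u' = (u − v)/(1 − uv/c²).
u' = (0.963 − 0.793) / (1 − (0.963)(0.793)) = 0.1700/0.2358 = 0.7211.
u' = 0.7211 × 3.00 × 10^8 m/s.

+2.16 × 10^8 m/s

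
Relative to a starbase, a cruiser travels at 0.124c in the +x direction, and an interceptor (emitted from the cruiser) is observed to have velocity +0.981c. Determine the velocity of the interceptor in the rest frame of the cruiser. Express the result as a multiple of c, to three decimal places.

Invert the composition law: u' = (u − v)/(1 − uv/c²).
u' = (0.981 − 0.124) / (1 − (0.981)(0.124)) = 0.8570/0.8784 = 0.9757.

+0.976c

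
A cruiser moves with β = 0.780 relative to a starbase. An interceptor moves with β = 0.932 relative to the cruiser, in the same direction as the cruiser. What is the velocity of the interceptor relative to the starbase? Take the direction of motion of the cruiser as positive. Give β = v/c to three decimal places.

β = 0.991

With v = 0.780 and u' = 0.932 (in units of c),
u = (u' + v)/(1 + u'v/c²):
u = (0.932 + 0.780) / (1 + 0.932·0.780) = 1.7120/1.7270 = 0.9913
(Galilean addition would give +1.712c, exceeding c.)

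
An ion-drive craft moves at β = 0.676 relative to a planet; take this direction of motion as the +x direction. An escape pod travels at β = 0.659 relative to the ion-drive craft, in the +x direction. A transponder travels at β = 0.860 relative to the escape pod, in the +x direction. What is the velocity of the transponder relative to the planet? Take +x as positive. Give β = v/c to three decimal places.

Apply u = (u' + v)/(1 + u'v/c²) successively, working outward toward the planet.
Start: velocity of the ion-drive craft relative to the planet = 0.6760c.
Compose with the escape pod (u' = 0.659 in the ion-drive craft frame): u_1 = (0.659 + 0.676) / (1 + 0.659·0.676) = 1.3350/1.4455 = 0.9236.
Compose with the transponder (u' = 0.860 in the escape pod frame): u_2 = (0.860 + 0.924) / (1 + 0.860·0.924) = 1.7836/1.7943 = 0.9940.

β = 0.994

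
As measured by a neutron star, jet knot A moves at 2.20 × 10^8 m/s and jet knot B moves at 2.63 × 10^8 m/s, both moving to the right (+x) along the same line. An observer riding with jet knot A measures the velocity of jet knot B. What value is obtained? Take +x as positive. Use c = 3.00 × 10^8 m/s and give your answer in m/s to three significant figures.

β_A = 0.733, β_B = 0.877 (dividing each by c = 3.00 × 10^8 m/s).
Transform to A's frame with the inverse velocity-addition law: u' = (u − v)/(1 − uv/c²), taking u = β_B and v = β_A.
u' = (0.877 − 0.733) / (1 − (0.733)(0.877)) = 0.1433/0.3571 = 0.4014.
u' = 0.4014 × 3.00 × 10^8 m/s.

+1.20 × 10^8 m/s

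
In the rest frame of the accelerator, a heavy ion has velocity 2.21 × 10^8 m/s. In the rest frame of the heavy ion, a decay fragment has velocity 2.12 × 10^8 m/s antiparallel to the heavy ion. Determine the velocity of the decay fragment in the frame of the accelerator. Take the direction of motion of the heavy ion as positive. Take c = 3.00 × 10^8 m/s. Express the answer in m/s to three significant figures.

In units of c (dividing by 3.00 × 10^8 m/s): v = 0.737, u' = -0.707.
u = (u' + v)/(1 + u'v/c²):
u = (-0.707 + 0.737) / (1 + (-0.707)·0.737) = 0.0300/0.4794 = 0.0626
(Galilean addition would give +0.030c.)
Converting back: u = 0.0626 × 3.00 × 10^8 m/s.

+1.88 × 10^7 m/s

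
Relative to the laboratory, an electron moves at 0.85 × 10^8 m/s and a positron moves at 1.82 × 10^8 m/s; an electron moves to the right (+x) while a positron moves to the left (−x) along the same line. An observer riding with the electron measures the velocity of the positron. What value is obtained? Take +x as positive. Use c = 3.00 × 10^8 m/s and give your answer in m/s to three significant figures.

-2.28 × 10^8 m/s

β_A = 0.283, β_B = -0.607 (dividing each by c = 3.00 × 10^8 m/s).
Transform to A's frame with the inverse velocity-addition law: u' = (u − v)/(1 − uv/c²), taking u = β_B and v = β_A.
u' = (-0.607 − 0.283) / (1 − (0.283)(-0.607)) = -0.8900/1.1719 = -0.7595.
u' = -0.7595 × 3.00 × 10^8 m/s.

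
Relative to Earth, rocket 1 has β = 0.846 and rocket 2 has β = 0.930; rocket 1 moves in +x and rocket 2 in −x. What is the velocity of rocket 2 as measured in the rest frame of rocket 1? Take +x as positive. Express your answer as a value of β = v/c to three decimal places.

β = -0.994

β_A = 0.846, β_B = -0.930.
Transform to A's frame with the inverse velocity-addition law: u' = (u − v)/(1 − uv/c²), taking u = β_B and v = β_A.
u' = (-0.930 − 0.846) / (1 − (0.846)(-0.930)) = -1.7760/1.7868 = -0.9940.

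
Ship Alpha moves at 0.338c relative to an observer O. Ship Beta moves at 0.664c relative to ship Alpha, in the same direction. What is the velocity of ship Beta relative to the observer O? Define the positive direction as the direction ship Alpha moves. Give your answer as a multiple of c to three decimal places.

With v = 0.338 and u' = 0.664 (in units of c),
u = (u' + v)/(1 + u'v/c²):
u = (0.664 + 0.338) / (1 + 0.664·0.338) = 1.0020/1.2244 = 0.8183

0.818c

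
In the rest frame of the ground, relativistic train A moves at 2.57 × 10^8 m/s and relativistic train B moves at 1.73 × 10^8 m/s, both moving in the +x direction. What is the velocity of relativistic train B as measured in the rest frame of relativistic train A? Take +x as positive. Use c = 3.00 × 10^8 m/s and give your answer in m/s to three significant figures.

-1.66 × 10^8 m/s

β_A = 0.857, β_B = 0.577 (dividing each by c = 3.00 × 10^8 m/s).
Transform to A's frame with the inverse velocity-addition law: u' = (u − v)/(1 − uv/c²), taking u = β_B and v = β_A.
u' = (0.577 − 0.857) / (1 − (0.857)(0.577)) = -0.2800/0.5060 = -0.5534.
u' = -0.5534 × 3.00 × 10^8 m/s.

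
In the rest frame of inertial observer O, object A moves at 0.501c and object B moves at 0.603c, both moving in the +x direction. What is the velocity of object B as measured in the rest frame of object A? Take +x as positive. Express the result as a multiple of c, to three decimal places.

+0.146c

β_A = 0.501, β_B = 0.603.
Transform to A's frame with the inverse velocity-addition law: u' = (u − v)/(1 − uv/c²), taking u = β_B and v = β_A.
u' = (0.603 − 0.501) / (1 − (0.501)(0.603)) = 0.1020/0.6979 = 0.1462.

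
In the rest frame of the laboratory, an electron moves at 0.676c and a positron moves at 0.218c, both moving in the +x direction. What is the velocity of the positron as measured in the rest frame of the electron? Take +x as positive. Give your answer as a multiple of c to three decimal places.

β_A = 0.676, β_B = 0.218.
Transform to A's frame with the inverse velocity-addition law: u' = (u − v)/(1 − uv/c²), taking u = β_B and v = β_A.
u' = (0.218 − 0.676) / (1 − (0.676)(0.218)) = -0.4580/0.8526 = -0.5372.

-0.537c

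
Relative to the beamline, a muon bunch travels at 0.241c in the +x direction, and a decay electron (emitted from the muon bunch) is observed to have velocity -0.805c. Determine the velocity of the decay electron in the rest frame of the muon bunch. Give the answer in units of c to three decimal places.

-0.876c

Invert the composition law: u' = (u − v)/(1 − uv/c²).
u' = (-0.805 − 0.241) / (1 − (-0.805)(0.241)) = -1.0460/1.1940 = -0.8760.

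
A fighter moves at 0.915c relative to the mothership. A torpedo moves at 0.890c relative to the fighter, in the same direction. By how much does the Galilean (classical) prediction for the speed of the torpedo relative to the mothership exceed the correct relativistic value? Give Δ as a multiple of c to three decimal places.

Galilean: u_cl = 0.890 + 0.915 = 1.8050.
Relativistic: u_rel = (0.890 + 0.915) / (1 + 0.890·0.915) = 1.8050/1.8143 = 0.9948.
Δ = 1.8050 − 0.9948 = 0.8102.
(The classical prediction exceeds c; the relativistic result does not.)

Δ = 0.810c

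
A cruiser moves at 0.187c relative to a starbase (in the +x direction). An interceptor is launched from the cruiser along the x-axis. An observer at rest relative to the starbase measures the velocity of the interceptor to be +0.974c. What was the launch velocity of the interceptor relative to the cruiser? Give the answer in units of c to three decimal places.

Invert the composition law: u' = (u − v)/(1 − uv/c²).
u' = (0.974 − 0.187) / (1 − (0.974)(0.187)) = 0.7870/0.8179 = 0.9623.

+0.962c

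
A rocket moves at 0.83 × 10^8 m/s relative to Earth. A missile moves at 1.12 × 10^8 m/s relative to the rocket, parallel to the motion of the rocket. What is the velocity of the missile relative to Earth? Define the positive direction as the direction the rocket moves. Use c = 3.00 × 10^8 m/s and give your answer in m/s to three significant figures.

In units of c (dividing by 3.00 × 10^8 m/s): v = 0.277, u' = 0.373.
u = (u' + v)/(1 + u'v/c²):
u = (0.373 + 0.277) / (1 + 0.373·0.277) = 0.6500/1.1033 = 0.5891
Converting back: u = 0.5891 × 3.00 × 10^8 m/s.

1.77 × 10^8 m/s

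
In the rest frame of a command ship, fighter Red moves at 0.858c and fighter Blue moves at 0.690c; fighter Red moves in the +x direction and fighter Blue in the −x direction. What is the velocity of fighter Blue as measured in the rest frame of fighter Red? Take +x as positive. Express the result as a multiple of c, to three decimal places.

-0.972c

β_A = 0.858, β_B = -0.690.
Transform to A's frame with the inverse velocity-addition law: u' = (u − v)/(1 − uv/c²), taking u = β_B and v = β_A.
u' = (-0.690 − 0.858) / (1 − (0.858)(-0.690)) = -1.5480/1.5920 = -0.9723.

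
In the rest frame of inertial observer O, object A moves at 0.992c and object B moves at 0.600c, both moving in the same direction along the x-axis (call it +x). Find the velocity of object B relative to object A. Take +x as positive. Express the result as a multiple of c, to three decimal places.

β_A = 0.992, β_B = 0.600.
Transform to A's frame with the inverse velocity-addition law: u' = (u − v)/(1 − uv/c²), taking u = β_B and v = β_A.
u' = (0.600 − 0.992) / (1 − (0.992)(0.600)) = -0.3920/0.4048 = -0.9684.

-0.968c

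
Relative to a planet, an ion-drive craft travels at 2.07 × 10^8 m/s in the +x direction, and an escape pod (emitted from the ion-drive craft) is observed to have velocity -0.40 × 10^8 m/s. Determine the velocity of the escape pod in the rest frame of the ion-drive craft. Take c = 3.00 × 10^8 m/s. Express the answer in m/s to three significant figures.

v = 0.690c, u = -0.133c.
Invert the composition law: u' = (u − v)/(1 − uv/c²).
u' = (-0.133 − 0.690) / (1 − (-0.133)(0.690)) = -0.8233/1.0920 = -0.7540.
u' = -0.7540 × 3.00 × 10^8 m/s.

-2.26 × 10^8 m/s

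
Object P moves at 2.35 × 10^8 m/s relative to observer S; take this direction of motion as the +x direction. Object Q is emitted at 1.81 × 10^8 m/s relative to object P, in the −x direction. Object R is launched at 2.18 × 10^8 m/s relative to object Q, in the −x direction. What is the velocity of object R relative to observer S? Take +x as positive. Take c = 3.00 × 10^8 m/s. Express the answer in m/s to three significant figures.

-1.54 × 10^8 m/s

Apply u = (u' + v)/(1 + u'v/c²) successively, working outward toward observer S.
(Dividing each given speed by c = 3.00 × 10^8 m/s to work in units of c.)
Start: velocity of object P relative to observer S = 0.7833c.
Compose with object Q (u' = -0.603 in object P frame): u_1 = (-0.603 + 0.783) / (1 + (-0.603)·0.783) = 0.1800/0.5274 = 0.3413.
Compose with object R (u' = -0.727 in object Q frame): u_2 = (-0.727 + 0.341) / (1 + (-0.727)·0.341) = -0.3854/0.7520 = -0.5125.
So u = -0.5125 × 3.00 × 10^8 m/s.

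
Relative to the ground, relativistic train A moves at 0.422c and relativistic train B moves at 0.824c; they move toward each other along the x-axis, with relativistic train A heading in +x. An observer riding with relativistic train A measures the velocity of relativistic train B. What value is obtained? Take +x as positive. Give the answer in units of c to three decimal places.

-0.925c

β_A = 0.422, β_B = -0.824.
Transform to A's frame with the inverse velocity-addition law: u' = (u − v)/(1 − uv/c²), taking u = β_B and v = β_A.
u' = (-0.824 − 0.422) / (1 − (0.422)(-0.824)) = -1.2460/1.3477 = -0.9245.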